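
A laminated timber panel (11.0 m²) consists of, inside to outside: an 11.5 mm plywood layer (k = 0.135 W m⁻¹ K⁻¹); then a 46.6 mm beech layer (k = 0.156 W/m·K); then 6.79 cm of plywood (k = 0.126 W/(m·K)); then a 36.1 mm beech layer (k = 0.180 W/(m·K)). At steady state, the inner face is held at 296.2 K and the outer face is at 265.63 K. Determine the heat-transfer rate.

Q = 299 W

Treat each layer as a resistance in series:
  R_plywood = L/(kA) = 0.0115/(0.135·11.0) = 0.007744 K/W
  R_beech = L/(kA) = 0.0466/(0.156·11.0) = 0.02716 K/W
  R_plywood = L/(kA) = 0.0679/(0.126·11.0) = 0.04899 K/W
  R_beech = L/(kA) = 0.0361/(0.180·11.0) = 0.01823 K/W
ΣR = 0.007744 + 0.02716 + 0.04899 + 0.01823 = 0.1021 K/W
Q = ΔT/ΣR = (296.2 K − 265.63 K)/0.1021 = 299 W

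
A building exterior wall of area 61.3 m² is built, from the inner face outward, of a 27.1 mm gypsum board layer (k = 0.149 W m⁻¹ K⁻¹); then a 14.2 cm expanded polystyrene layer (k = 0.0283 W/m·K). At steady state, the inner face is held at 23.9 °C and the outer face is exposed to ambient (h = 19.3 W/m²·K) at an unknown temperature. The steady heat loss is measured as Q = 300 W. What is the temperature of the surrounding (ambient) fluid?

T_out = -1.80 °C

Sum the resistances:
  R_gypsum board = L/(kA) = 0.0271/(0.149·61.3) = 0.002967 K/W
  R_expanded polystyrene = L/(kA) = 0.142/(0.0283·61.3) = 0.08185 K/W
  R_conv,out = 1/(hA) = 1/(19.3·61.3) = 8.452×10^-4 K/W
ΣR = 0.08567 K/W
ΔT = Q·ΣR = 300 × 0.08567 = 25.70 K
Heat flows outward, so T_out = T_in − ΔT = 23.9 − 25.70 = -1.80 °C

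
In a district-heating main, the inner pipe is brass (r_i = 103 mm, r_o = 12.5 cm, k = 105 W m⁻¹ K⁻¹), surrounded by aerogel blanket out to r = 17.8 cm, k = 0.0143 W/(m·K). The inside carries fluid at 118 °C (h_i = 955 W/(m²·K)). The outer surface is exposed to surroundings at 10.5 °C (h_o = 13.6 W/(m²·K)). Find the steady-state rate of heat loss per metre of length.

Resistance network (inner→outer):
  R'_conv,in = 1/(2πr h) = 1/(2π·0.103·955) = 0.001618 m·K/W
  R'_brass = ln(0.125/0.103)/(2πk) = 0.1936/(2π·105) = 2.934×10^-4 m·K/W
  R'_aerogel blanket = ln(0.178/0.125)/(2πk) = 0.3535/(2π·0.0143) = 3.934 m·K/W
  R'_conv,out = 1/(2πr h) = 1/(2π·0.178·13.6) = 0.06574 m·K/W
ΣR = 0.001618 + 2.934×10^-4 + 3.934 + 0.06574 = 4.002 m·K/W
Q' = ΔT/ΣR = (118 °C − 10.5 °C)/4.002 = 26.9 W/m

Q' = 26.9 W/m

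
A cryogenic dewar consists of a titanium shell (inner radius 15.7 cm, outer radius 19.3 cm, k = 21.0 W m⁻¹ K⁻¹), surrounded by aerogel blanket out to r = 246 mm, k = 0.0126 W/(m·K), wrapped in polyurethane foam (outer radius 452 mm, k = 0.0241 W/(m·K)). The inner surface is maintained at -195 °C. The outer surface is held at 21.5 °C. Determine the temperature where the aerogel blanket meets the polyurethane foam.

T = -79.0 °C

Series thermal resistances, inner to outer:
  R_titanium = (1/0.157 − 1/0.193)/(4πk) = 1.188/(4π·21.0) = 0.004502 K/W
  R_aerogel blanket = (1/0.193 − 1/0.246)/(4πk) = 1.116/(4π·0.0126) = 7.050 K/W
  R_polyurethane foam = (1/0.246 − 1/0.452)/(4πk) = 1.853/(4π·0.0241) = 6.117 K/W
ΣR = 0.004502 + 7.050 + 6.117 = 13.17 K/W
Q = ΔT/ΣR = (-195 °C − 21.5 °C)/13.17 = -16.44 W
From the inner boundary to the aerogel blanket/polyurethane foam interface, ΣR_partial = 7.055 K/W.
T_interface = T_in − Q·ΣR_partial = -195 °C − (-16.44)(7.055) = -79.0 °C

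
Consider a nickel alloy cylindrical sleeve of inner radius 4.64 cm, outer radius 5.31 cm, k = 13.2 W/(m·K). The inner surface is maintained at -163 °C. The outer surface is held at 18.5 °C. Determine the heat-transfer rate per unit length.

Q' = 112 kW/m

Q' = 2πk·ΔT/ln(r₂/r₁) = 2π × 13.2 × 181.5 / ln(0.0531/0.0464) = 1.12×10^5 W/m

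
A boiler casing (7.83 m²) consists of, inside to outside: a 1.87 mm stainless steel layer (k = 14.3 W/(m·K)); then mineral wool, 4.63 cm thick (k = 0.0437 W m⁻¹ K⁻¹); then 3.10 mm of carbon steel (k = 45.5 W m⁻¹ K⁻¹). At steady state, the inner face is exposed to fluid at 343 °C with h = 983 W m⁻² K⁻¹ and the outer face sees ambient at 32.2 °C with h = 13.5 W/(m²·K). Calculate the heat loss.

Treat each layer as a resistance in series:
  R_conv,in = 1/(hA) = 1/(983·7.83) = 1.299×10^-4 K/W
  R_stainless steel = L/(kA) = 0.00187/(14.3·7.83) = 1.670×10^-5 K/W
  R_mineral wool = L/(kA) = 0.0463/(0.0437·7.83) = 0.1353 K/W
  R_carbon steel = L/(kA) = 0.00310/(45.5·7.83) = 8.701×10^-6 K/W
  R_conv,out = 1/(hA) = 1/(13.5·7.83) = 0.009460 K/W
ΣR = 1.299×10^-4 + 1.670×10^-5 + 0.1353 + 8.701×10^-6 + 0.009460 = 0.1449 K/W
Q = ΔT/ΣR = (343 °C − 32.2 °C)/0.1449 = 2140 W

Q = 2.14 kW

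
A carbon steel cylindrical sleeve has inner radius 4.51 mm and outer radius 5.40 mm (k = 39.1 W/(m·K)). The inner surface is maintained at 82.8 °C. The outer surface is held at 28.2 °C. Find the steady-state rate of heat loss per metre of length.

Q' = 2πk·ΔT/ln(r₂/r₁) = 2π × 39.1 × 54.6 / ln(0.00540/0.00451) = 74500 W/m

Q' = 74.5 kW/m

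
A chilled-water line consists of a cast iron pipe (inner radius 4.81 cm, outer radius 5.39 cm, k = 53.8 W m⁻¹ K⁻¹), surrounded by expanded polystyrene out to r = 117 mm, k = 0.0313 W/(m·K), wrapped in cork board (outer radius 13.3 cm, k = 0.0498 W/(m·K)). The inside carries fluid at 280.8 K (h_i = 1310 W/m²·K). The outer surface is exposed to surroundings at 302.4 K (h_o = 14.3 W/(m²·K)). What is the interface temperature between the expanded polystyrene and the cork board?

T = 300.0 K

Treat each layer as a resistance in series:
  R'_conv,in = 1/(2πr h) = 1/(2π·0.0481·1310) = 0.002526 m·K/W
  R'_cast iron = ln(0.0539/0.0481)/(2πk) = 0.1138/(2π·53.8) = 3.368×10^-4 m·K/W
  R'_expanded polystyrene = ln(0.117/0.0539)/(2πk) = 0.7750/(2π·0.0313) = 3.941 m·K/W
  R'_cork board = ln(0.133/0.117)/(2πk) = 0.1282/(2π·0.0498) = 0.4096 m·K/W
  R'_conv,out = 1/(2πr h) = 1/(2π·0.133·14.3) = 0.08368 m·K/W
ΣR = 0.002526 + 3.368×10^-4 + 3.941 + 0.4096 + 0.08368 = 4.437 m·K/W
Q' = ΔT/ΣR = (280.8 K − 302.4 K)/4.437 = -4.868 W/m
From the inner boundary to the expanded polystyrene/cork board interface, ΣR_partial = 3.944 m·K/W.
T_interface = T_in − Q'·ΣR_partial = 280.8 K − (-4.868)(3.944) = 300.0 K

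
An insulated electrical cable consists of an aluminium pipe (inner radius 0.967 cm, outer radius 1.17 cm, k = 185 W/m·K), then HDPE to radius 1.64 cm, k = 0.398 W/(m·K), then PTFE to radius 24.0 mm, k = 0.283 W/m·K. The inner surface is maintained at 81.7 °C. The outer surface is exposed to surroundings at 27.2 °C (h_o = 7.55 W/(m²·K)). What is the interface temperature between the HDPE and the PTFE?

Resistance network (inner→outer):
  R'_aluminium = ln(0.0117/0.00967)/(2πk) = 0.1906/(2π·185) = 1.639×10^-4 m·K/W
  R'_HDPE = ln(0.0164/0.0117)/(2πk) = 0.3377/(2π·0.398) = 0.1350 m·K/W
  R'_PTFE = ln(0.0240/0.0164)/(2πk) = 0.3808/(2π·0.283) = 0.2141 m·K/W
  R'_conv,out = 1/(2πr h) = 1/(2π·0.0240·7.55) = 0.8783 m·K/W
ΣR = 1.639×10^-4 + 0.1350 + 0.2141 + 0.8783 = 1.228 m·K/W
Q' = ΔT/ΣR = (81.7 °C − 27.2 °C)/1.228 = 44.38 W/m
From the inner boundary to the HDPE/PTFE interface, ΣR_partial = 0.1352 m·K/W.
T_interface = T_in − Q'·ΣR_partial = 81.7 °C − (44.38)(0.1352) = 75.7 °C

T = 75.7 °C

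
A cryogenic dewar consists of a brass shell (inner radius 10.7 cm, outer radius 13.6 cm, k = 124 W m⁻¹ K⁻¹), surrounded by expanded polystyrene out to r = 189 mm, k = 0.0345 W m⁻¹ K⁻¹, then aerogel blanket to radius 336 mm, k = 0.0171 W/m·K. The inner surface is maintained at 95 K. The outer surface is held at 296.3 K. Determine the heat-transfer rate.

Q = 13.0 W

Resistance network (inner→outer):
  R_brass = (1/0.107 − 1/0.136)/(4πk) = 1.993/(4π·124) = 0.001279 K/W
  R_expanded polystyrene = (1/0.136 − 1/0.189)/(4πk) = 2.062/(4π·0.0345) = 4.756 K/W
  R_aerogel blanket = (1/0.189 − 1/0.336)/(4πk) = 2.315/(4π·0.0171) = 10.77 K/W
ΣR = 0.001279 + 4.756 + 10.77 = 15.53 K/W
Q = ΔT/ΣR = (95 K − 296.3 K)/15.53 = -13.0 W
(Negative Q ⇒ heat flows inward; heat gain = 13.0 W.)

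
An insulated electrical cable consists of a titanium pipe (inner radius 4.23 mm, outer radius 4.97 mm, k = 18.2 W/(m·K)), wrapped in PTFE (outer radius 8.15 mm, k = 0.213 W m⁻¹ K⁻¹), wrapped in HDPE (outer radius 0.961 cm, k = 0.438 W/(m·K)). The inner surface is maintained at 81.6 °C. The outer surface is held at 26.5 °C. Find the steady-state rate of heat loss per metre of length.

Series thermal resistances, inner to outer:
  R'_titanium = ln(0.00497/0.00423)/(2πk) = 0.1612/(2π·18.2) = 0.001410 m·K/W
  R'_PTFE = ln(0.00815/0.00497)/(2πk) = 0.4946/(2π·0.213) = 0.3696 m·K/W
  R'_HDPE = ln(0.00961/0.00815)/(2πk) = 0.1648/(2π·0.438) = 0.05988 m·K/W
ΣR = 0.001410 + 0.3696 + 0.05988 = 0.4309 m·K/W
Q' = ΔT/ΣR = (81.6 °C − 26.5 °C)/0.4309 = 128 W/m

Q' = 128 W/m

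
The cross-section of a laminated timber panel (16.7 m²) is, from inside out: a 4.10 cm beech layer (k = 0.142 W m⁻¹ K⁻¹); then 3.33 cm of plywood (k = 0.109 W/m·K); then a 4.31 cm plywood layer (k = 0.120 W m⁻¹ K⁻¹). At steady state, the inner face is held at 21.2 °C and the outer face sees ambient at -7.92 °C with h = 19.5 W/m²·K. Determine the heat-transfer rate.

Q = 484 W

Treat each layer as a resistance in series:
  R_beech = L/(kA) = 0.0410/(0.142·16.7) = 0.01729 K/W
  R_plywood = L/(kA) = 0.0333/(0.109·16.7) = 0.01829 K/W
  R_plywood = L/(kA) = 0.0431/(0.120·16.7) = 0.02151 K/W
  R_conv,out = 1/(hA) = 1/(19.5·16.7) = 0.003071 K/W
ΣR = 0.01729 + 0.01829 + 0.02151 + 0.003071 = 0.06016 K/W
Q = ΔT/ΣR = (21.2 °C − -7.92 °C)/0.06016 = 484 W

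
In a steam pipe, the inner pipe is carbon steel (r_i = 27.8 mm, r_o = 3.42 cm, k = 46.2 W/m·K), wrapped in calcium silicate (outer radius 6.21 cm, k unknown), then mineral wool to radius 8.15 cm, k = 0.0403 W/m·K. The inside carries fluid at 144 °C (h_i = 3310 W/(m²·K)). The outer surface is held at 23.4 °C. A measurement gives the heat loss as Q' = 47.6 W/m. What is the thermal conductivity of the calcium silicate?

ΣR = ΔT/Q' = |144 − 23.4|/47.6 = 2.534 m·K/W
Known resistances:
  R'_conv,in = 1/(2πr h) = 1/(2π·0.0278·3310) = 0.001730 m·K/W
  R'_carbon steel = ln(0.0342/0.0278)/(2πk) = 0.2072/(2π·46.2) = 7.138×10^-4 m·K/W
  R'_mineral wool = ln(0.0815/0.0621)/(2πk) = 0.2719/(2π·0.0403) = 1.074 m·K/W
R_calcium silicate = ΣR − ΣR_known = 2.534 − 1.076 = 1.458 m·K/W
ln(r₂/r₁)/(2πk) = 1.458 ⇒ k = 0.5965/(2π·1.458) = 0.0651 W/m·K

k = 0.0651 W/m·K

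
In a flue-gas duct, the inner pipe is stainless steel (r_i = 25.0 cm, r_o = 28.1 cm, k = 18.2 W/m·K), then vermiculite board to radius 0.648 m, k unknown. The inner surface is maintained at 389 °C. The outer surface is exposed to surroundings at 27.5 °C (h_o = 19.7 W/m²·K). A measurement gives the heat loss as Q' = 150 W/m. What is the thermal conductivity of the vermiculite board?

k = 0.0555 W/m·K

ΣR = ΔT/Q' = |389 − 27.5|/150 = 2.410 m·K/W
Known resistances:
  R'_stainless steel = ln(0.281/0.250)/(2πk) = 0.1169/(2π·18.2) = 0.001022 m·K/W
  R'_conv,out = 1/(2πr h) = 1/(2π·0.648·19.7) = 0.01247 m·K/W
R_vermiculite board = ΣR − ΣR_known = 2.410 − 0.01349 = 2.397 m·K/W
ln(r₂/r₁)/(2πk) = 2.397 ⇒ k = 0.8355/(2π·2.397) = 0.0555 W/m·K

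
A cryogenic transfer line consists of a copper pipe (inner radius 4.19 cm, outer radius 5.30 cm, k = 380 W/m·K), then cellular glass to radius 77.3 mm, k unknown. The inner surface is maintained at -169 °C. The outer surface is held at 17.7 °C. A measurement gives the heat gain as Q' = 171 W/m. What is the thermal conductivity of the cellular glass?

k = 0.0550 W/m·K

ΣR = ΔT/Q' = |-169 − 17.7|/171 = 1.092 m·K/W
Known resistances:
  R'_copper = ln(0.0530/0.0419)/(2πk) = 0.2350/(2π·380) = 9.843×10^-5 m·K/W
R_cellular glass = ΣR − ΣR_known = 1.092 − 9.843×10^-5 = 1.092 m·K/W
ln(r₂/r₁)/(2πk) = 1.092 ⇒ k = 0.3774/(2π·1.092) = 0.0550 W/m·K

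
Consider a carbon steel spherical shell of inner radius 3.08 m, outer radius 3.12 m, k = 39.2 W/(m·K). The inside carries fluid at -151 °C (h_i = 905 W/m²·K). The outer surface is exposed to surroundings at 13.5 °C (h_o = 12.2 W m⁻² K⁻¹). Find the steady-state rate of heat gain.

Q = 239 kW

Series thermal resistances, inner to outer:
  R_conv,in = 1/(4πr²h) = 1/(4π·3.08²·905) = 9.269×10^-6 K/W
  R_carbon steel = (1/3.08 − 1/3.12)/(4πk) = 0.004163/(4π·39.2) = 8.450×10^-6 K/W
  R_conv,out = 1/(4πr²h) = 1/(4π·3.12²·12.2) = 6.701×10^-4 K/W
ΣR = 9.269×10^-6 + 8.450×10^-6 + 6.701×10^-4 = 6.878×10^-4 K/W
Q = ΔT/ΣR = (-151 °C − 13.5 °C)/6.878×10^-4 = -2.39×10^5 W
(Negative Q ⇒ heat flows inward; heat gain = 2.39×10^5 W.)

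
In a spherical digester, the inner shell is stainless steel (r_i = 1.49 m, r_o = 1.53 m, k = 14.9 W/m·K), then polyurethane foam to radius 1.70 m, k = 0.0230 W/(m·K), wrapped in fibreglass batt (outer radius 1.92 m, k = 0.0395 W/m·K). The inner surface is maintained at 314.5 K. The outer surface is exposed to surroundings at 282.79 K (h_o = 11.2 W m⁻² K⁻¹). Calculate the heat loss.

Series thermal resistances, inner to outer:
  R_stainless steel = (1/1.49 − 1/1.53)/(4πk) = 0.01755/(4π·14.9) = 9.371×10^-5 K/W
  R_polyurethane foam = (1/1.53 − 1/1.70)/(4πk) = 0.06536/(4π·0.0230) = 0.2261 K/W
  R_fibreglass batt = (1/1.70 − 1/1.92)/(4πk) = 0.06740/(4π·0.0395) = 0.1358 K/W
  R_conv,out = 1/(4πr²h) = 1/(4π·1.92²·11.2) = 0.001927 K/W
ΣR = 9.371×10^-5 + 0.2261 + 0.1358 + 0.001927 = 0.3639 K/W
Q = ΔT/ΣR = (314.5 K − 282.79 K)/0.3639 = 87.1 W

Q = 87.1 W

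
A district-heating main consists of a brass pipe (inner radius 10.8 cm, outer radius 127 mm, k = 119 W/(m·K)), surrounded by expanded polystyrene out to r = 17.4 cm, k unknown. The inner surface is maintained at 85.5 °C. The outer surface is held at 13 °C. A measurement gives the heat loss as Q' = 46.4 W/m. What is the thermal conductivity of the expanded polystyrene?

ΣR = ΔT/Q' = |85.5 − 13|/46.4 = 1.562 m·K/W
Known resistances:
  R'_brass = ln(0.127/0.108)/(2πk) = 0.1621/(2π·119) = 2.167×10^-4 m·K/W
R_expanded polystyrene = ΣR − ΣR_known = 1.562 − 2.167×10^-4 = 1.562 m·K/W
ln(r₂/r₁)/(2πk) = 1.562 ⇒ k = 0.3149/(2π·1.562) = 0.0321 W/m·K

k = 0.0321 W/m·K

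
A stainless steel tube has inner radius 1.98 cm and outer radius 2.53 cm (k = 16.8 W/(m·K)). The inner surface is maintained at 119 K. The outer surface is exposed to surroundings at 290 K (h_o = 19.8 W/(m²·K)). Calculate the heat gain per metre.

Series thermal resistances, inner to outer:
  R'_stainless steel = ln(0.0253/0.0198)/(2πk) = 0.2451/(2π·16.8) = 0.002322 m·K/W
  R'_conv,out = 1/(2πr h) = 1/(2π·0.0253·19.8) = 0.3177 m·K/W
ΣR = 0.002322 + 0.3177 = 0.3200 m·K/W
Q' = ΔT/ΣR = (119 K − 290 K)/0.3200 = -534 W/m
(Negative Q' ⇒ heat flows inward; heat gain = 534 W/m.)

Q' = 534 W/m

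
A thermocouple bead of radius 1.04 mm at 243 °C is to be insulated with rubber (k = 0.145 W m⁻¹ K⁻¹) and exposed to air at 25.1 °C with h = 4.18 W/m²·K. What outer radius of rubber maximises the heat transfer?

For a sphere, r_cr = 2k_ins/h = 2·0.145/4.18 = 0.0694 m = 6.94 cm

r_cr = 6.94 cm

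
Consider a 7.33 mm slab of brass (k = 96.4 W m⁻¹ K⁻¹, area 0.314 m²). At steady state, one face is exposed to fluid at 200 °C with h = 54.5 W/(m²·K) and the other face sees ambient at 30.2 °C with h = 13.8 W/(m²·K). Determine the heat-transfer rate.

Resistance network (inner→outer):
  R_conv,in = 1/(hA) = 1/(54.5·0.314) = 0.05844 K/W
  R_brass = L/(kA) = 0.00733/(96.4·0.314) = 2.422×10^-4 K/W
  R_conv,out = 1/(hA) = 1/(13.8·0.314) = 0.2308 K/W
ΣR = 0.05844 + 2.422×10^-4 + 0.2308 = 0.2895 K/W
Q = ΔT/ΣR = (200 °C − 30.2 °C)/0.2895 = 587 W

Q = 587 W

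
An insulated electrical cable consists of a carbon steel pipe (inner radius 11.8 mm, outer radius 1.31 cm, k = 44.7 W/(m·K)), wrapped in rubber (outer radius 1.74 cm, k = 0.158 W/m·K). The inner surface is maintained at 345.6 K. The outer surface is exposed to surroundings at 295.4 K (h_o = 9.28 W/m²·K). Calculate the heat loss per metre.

Q' = 39.5 W/m

Series thermal resistances, inner to outer:
  R'_carbon steel = ln(0.0131/0.0118)/(2πk) = 0.1045/(2π·44.7) = 3.721×10^-4 m·K/W
  R'_rubber = ln(0.0174/0.0131)/(2πk) = 0.2839/(2π·0.158) = 0.2859 m·K/W
  R'_conv,out = 1/(2πr h) = 1/(2π·0.0174·9.28) = 0.9857 m·K/W
ΣR = 3.721×10^-4 + 0.2859 + 0.9857 = 1.272 m·K/W
Q' = ΔT/ΣR = (345.6 K − 295.4 K)/1.272 = 39.5 W/m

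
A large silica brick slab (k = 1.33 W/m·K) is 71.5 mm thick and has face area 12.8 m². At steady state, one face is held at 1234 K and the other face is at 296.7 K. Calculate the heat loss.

Q = 223 kW

Q = kA·ΔT/L = 1.33 × 12.8 × |1234 K − 296.7 K| / 0.0715 = 2.23×10^5 W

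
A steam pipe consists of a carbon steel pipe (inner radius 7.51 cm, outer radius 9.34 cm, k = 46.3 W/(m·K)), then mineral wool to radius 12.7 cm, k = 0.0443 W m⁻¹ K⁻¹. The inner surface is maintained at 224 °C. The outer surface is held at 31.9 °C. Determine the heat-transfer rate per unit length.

Q' = 174 W/m

Treat each layer as a resistance in series:
  R'_carbon steel = ln(0.0934/0.0751)/(2πk) = 0.2181/(2π·46.3) = 7.496×10^-4 m·K/W
  R'_mineral wool = ln(0.127/0.0934)/(2πk) = 0.3073/(2π·0.0443) = 1.104 m·K/W
ΣR = 7.496×10^-4 + 1.104 = 1.105 m·K/W
Q' = ΔT/ΣR = (224 °C − 31.9 °C)/1.105 = 174 W/m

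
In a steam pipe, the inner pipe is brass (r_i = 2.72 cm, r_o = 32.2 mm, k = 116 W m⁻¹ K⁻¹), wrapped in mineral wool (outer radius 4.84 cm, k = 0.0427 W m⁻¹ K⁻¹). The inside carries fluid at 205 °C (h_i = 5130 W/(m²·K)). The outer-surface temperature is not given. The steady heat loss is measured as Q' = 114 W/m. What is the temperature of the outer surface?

T_out = 31.7 °C

Sum the resistances:
  R'_conv,in = 1/(2πr h) = 1/(2π·0.0272·5130) = 0.001141 m·K/W
  R'_brass = ln(0.0322/0.0272)/(2πk) = 0.1687/(2π·116) = 2.315×10^-4 m·K/W
  R'_mineral wool = ln(0.0484/0.0322)/(2πk) = 0.4075/(2π·0.0427) = 1.519 m·K/W
ΣR = 1.520 m·K/W
ΔT = Q'·ΣR = 114 × 1.520 = 173.3 K
Heat flows outward, so T_out = T_in − ΔT = 205 − 173.3 = 31.7 °C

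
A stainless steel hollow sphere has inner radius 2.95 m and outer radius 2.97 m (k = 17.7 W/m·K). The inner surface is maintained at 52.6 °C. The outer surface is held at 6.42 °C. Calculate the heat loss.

Q = 4πk·ΔT/(1/r₁ − 1/r₂) = 4π × 17.7 × 46.18 / (1/2.95 − 1/2.97) = 4.50×10^6 W

Q = 4.50×10^6 W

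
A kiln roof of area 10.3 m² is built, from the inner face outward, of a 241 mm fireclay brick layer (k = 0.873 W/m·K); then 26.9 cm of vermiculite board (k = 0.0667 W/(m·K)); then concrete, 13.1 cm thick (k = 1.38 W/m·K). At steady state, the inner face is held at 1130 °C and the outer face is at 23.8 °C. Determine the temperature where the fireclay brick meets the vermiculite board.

Series thermal resistances, inner to outer:
  R_fireclay brick = L/(kA) = 0.241/(0.873·10.3) = 0.02680 K/W
  R_vermiculite board = L/(kA) = 0.269/(0.0667·10.3) = 0.3916 K/W
  R_concrete = L/(kA) = 0.131/(1.38·10.3) = 0.009216 K/W
ΣR = 0.02680 + 0.3916 + 0.009216 = 0.4276 K/W
Q = ΔT/ΣR = (1130 °C − 23.8 °C)/0.4276 = 2587 W
From the inner boundary to the fireclay brick/vermiculite board interface, ΣR_partial = 0.02680 K/W.
T_interface = T_in − Q·ΣR_partial = 1130 °C − (2587)(0.02680) = 1061 °C

T = 1061 °C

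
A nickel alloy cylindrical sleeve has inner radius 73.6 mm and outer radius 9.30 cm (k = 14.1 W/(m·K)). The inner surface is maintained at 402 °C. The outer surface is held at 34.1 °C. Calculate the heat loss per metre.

Q' = 139 kW/m

Q' = 2πk·ΔT/ln(r₂/r₁) = 2π × 14.1 × 367.9 / ln(0.0930/0.0736) = 1.39×10^5 W/m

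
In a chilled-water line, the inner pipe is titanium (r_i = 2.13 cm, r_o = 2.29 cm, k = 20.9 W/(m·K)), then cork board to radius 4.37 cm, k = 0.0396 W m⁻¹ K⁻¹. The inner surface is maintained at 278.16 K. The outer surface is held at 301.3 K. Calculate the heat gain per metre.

Treat each layer as a resistance in series:
  R'_titanium = ln(0.0229/0.0213)/(2πk) = 0.07243/(2π·20.9) = 5.516×10^-4 m·K/W
  R'_cork board = ln(0.0437/0.0229)/(2πk) = 0.6462/(2π·0.0396) = 2.597 m·K/W
ΣR = 5.516×10^-4 + 2.597 = 2.598 m·K/W
Q' = ΔT/ΣR = (278.16 K − 301.3 K)/2.598 = -8.91 W/m
(Negative Q' ⇒ heat flows inward; heat gain = 8.91 W/m.)

Q' = 8.91 W/m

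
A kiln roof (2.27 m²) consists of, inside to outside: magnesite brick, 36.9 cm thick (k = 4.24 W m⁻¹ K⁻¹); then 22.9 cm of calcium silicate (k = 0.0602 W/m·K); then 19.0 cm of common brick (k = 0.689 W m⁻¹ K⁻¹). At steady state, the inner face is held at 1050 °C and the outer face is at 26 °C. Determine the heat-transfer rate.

Series thermal resistances, inner to outer:
  R_magnesite brick = L/(kA) = 0.369/(4.24·2.27) = 0.03834 K/W
  R_calcium silicate = L/(kA) = 0.229/(0.0602·2.27) = 1.676 K/W
  R_common brick = L/(kA) = 0.190/(0.689·2.27) = 0.1215 K/W
ΣR = 0.03834 + 1.676 + 0.1215 = 1.836 K/W
Q = ΔT/ΣR = (1050 °C − 26 °C)/1.836 = 558 W

Q = 558 W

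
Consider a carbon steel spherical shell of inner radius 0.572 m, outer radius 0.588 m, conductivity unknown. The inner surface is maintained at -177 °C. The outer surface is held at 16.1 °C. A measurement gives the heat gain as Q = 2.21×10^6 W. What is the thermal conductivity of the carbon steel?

ΣR = ΔT/Q = |-177 − 16.1|/2.21×10^6 = 8.738×10^-5 K/W
(1/r₁−1/r₂)/(4πk) = 8.738×10^-5 ⇒ k = 0.04757/(4π·8.738×10^-5) = 43.3 W/m·K

k = 43.3 W/m·K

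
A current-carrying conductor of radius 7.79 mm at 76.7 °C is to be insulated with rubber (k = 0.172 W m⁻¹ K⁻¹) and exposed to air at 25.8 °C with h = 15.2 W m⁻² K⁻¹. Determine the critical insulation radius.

For a cylinder, r_cr = k_ins/h = 0.172/15.2 = 0.0113 m = 1.13 cm

r_cr = 1.13 cm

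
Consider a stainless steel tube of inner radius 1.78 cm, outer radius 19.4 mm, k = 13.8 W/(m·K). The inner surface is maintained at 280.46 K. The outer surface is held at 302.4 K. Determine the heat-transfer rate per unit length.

Q' = 2πk·ΔT/ln(r₂/r₁) = 2π × 13.8 × 21.94 / ln(0.0194/0.0178) = 22100 W/m

Q' = 22100 W/m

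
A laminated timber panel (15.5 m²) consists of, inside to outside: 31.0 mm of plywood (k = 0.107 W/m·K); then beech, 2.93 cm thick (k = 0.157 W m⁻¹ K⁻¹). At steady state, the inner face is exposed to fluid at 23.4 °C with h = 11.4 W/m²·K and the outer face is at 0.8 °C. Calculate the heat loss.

Q = 621 W

Series thermal resistances, inner to outer:
  R_conv,in = 1/(hA) = 1/(11.4·15.5) = 0.005659 K/W
  R_plywood = L/(kA) = 0.0310/(0.107·15.5) = 0.01869 K/W
  R_beech = L/(kA) = 0.0293/(0.157·15.5) = 0.01204 K/W
ΣR = 0.005659 + 0.01869 + 0.01204 = 0.03639 K/W
Q = ΔT/ΣR = (23.4 °C − 0.8 °C)/0.03639 = 621 W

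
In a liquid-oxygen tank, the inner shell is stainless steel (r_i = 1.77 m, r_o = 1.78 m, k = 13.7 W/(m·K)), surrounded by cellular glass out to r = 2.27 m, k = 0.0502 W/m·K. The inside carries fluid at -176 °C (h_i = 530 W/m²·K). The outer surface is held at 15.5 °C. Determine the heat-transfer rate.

Q = 996 W

Series thermal resistances, inner to outer:
  R_conv,in = 1/(4πr²h) = 1/(4π·1.77²·530) = 4.793×10^-5 K/W
  R_stainless steel = (1/1.77 − 1/1.78)/(4πk) = 0.003174/(4π·13.7) = 1.844×10^-5 K/W
  R_cellular glass = (1/1.78 − 1/2.27)/(4πk) = 0.1213/(4π·0.0502) = 0.1922 K/W
ΣR = 4.793×10^-5 + 1.844×10^-5 + 0.1922 = 0.1923 K/W
Q = ΔT/ΣR = (-176 °C − 15.5 °C)/0.1923 = -996 W
(Negative Q ⇒ heat flows inward; heat gain = 996 W.)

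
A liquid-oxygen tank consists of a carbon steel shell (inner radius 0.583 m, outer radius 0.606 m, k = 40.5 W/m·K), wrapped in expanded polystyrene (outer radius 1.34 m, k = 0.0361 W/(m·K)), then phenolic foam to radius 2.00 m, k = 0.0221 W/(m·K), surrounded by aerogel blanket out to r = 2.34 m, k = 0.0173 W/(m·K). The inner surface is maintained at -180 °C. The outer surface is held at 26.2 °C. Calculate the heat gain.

Treat each layer as a resistance in series:
  R_carbon steel = (1/0.583 − 1/0.606)/(4πk) = 0.06510/(4π·40.5) = 1.279×10^-4 K/W
  R_expanded polystyrene = (1/0.606 − 1/1.34)/(4πk) = 0.9039/(4π·0.0361) = 1.993 K/W
  R_phenolic foam = (1/1.34 − 1/2.00)/(4πk) = 0.2463/(4π·0.0221) = 0.8868 K/W
  R_aerogel blanket = (1/2.00 − 1/2.34)/(4πk) = 0.07265/(4π·0.0173) = 0.3342 K/W
ΣR = 1.279×10^-4 + 1.993 + 0.8868 + 0.3342 = 3.214 K/W
Q = ΔT/ΣR = (-180 °C − 26.2 °C)/3.214 = -64.2 W
(Negative Q ⇒ heat flows inward; heat gain = 64.2 W.)

Q = 64.2 W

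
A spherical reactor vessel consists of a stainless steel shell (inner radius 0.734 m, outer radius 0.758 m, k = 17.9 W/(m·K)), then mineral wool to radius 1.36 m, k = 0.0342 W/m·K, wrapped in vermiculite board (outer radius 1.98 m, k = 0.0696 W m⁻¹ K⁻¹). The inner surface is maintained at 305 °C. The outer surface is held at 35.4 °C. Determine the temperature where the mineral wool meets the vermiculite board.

Treat each layer as a resistance in series:
  R_stainless steel = (1/0.734 − 1/0.758)/(4πk) = 0.04314/(4π·17.9) = 1.918×10^-4 K/W
  R_mineral wool = (1/0.758 − 1/1.36)/(4πk) = 0.5840/(4π·0.0342) = 1.359 K/W
  R_vermiculite board = (1/1.36 − 1/1.98)/(4πk) = 0.2302/(4π·0.0696) = 0.2633 K/W
ΣR = 1.918×10^-4 + 1.359 + 0.2633 = 1.622 K/W
Q = ΔT/ΣR = (305 °C − 35.4 °C)/1.622 = 166.2 W
From the inner boundary to the mineral wool/vermiculite board interface, ΣR_partial = 1.359 K/W.
T_interface = T_in − Q·ΣR_partial = 305 °C − (166.2)(1.359) = 79.1 °C

T = 79.1 °C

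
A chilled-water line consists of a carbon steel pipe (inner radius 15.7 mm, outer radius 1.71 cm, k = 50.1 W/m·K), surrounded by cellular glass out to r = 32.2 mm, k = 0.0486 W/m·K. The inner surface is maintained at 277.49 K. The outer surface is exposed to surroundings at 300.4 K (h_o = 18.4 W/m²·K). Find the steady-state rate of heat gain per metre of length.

Series thermal resistances, inner to outer:
  R'_carbon steel = ln(0.0171/0.0157)/(2πk) = 0.08542/(2π·50.1) = 2.714×10^-4 m·K/W
  R'_cellular glass = ln(0.0322/0.0171)/(2πk) = 0.6329/(2π·0.0486) = 2.073 m·K/W
  R'_conv,out = 1/(2πr h) = 1/(2π·0.0322·18.4) = 0.2686 m·K/W
ΣR = 2.714×10^-4 + 2.073 + 0.2686 = 2.342 m·K/W
Q' = ΔT/ΣR = (277.49 K − 300.4 K)/2.342 = -9.78 W/m
(Negative Q' ⇒ heat flows inward; heat gain = 9.78 W/m.)

Q' = 9.78 W/m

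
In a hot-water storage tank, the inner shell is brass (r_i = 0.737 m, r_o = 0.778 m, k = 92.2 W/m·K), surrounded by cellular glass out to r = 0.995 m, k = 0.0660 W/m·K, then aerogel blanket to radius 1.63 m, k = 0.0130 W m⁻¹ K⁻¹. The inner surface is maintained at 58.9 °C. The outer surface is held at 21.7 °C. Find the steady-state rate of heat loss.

Treat each layer as a resistance in series:
  R_brass = (1/0.737 − 1/0.778)/(4πk) = 0.07151/(4π·92.2) = 6.172×10^-5 K/W
  R_cellular glass = (1/0.778 − 1/0.995)/(4πk) = 0.2803/(4π·0.0660) = 0.3380 K/W
  R_aerogel blanket = (1/0.995 − 1/1.63)/(4πk) = 0.3915/(4π·0.0130) = 2.397 K/W
ΣR = 6.172×10^-5 + 0.3380 + 2.397 = 2.735 K/W
Q = ΔT/ΣR = (58.9 °C − 21.7 °C)/2.735 = 13.6 W

Q = 13.6 W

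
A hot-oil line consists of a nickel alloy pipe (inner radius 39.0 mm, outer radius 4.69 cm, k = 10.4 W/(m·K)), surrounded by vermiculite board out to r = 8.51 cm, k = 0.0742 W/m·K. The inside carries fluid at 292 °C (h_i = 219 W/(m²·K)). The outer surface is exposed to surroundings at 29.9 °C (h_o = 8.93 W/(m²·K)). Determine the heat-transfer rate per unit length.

Q' = 174 W/m

Treat each layer as a resistance in series:
  R'_conv,in = 1/(2πr h) = 1/(2π·0.0390·219) = 0.01863 m·K/W
  R'_nickel alloy = ln(0.0469/0.0390)/(2πk) = 0.1845/(2π·10.4) = 0.002823 m·K/W
  R'_vermiculite board = ln(0.0851/0.0469)/(2πk) = 0.5958/(2π·0.0742) = 1.278 m·K/W
  R'_conv,out = 1/(2πr h) = 1/(2π·0.0851·8.93) = 0.2094 m·K/W
ΣR = 0.01863 + 0.002823 + 1.278 + 0.2094 = 1.509 m·K/W
Q' = ΔT/ΣR = (292 °C − 29.9 °C)/1.509 = 174 W/m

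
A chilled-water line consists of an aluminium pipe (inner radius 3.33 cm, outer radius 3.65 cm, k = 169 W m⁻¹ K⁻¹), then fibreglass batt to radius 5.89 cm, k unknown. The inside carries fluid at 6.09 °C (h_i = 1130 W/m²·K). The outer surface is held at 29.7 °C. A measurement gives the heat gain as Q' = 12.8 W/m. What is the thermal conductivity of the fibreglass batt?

k = 0.0414 W/m·K

ΣR = ΔT/Q' = |6.09 − 29.7|/12.8 = 1.845 m·K/W
Known resistances:
  R'_conv,in = 1/(2πr h) = 1/(2π·0.0333·1130) = 0.004230 m·K/W
  R'_aluminium = ln(0.0365/0.0333)/(2πk) = 0.09175/(2π·169) = 8.641×10^-5 m·K/W
R_fibreglass batt = ΣR − ΣR_known = 1.845 − 0.004316 = 1.841 m·K/W
ln(r₂/r₁)/(2πk) = 1.841 ⇒ k = 0.4785/(2π·1.841) = 0.0414 W/m·K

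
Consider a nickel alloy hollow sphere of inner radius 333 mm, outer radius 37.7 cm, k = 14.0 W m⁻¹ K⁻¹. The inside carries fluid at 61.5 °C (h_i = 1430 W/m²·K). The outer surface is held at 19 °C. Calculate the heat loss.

Resistance network (inner→outer):
  R_conv,in = 1/(4πr²h) = 1/(4π·0.333²·1430) = 5.018×10^-4 K/W
  R_nickel alloy = (1/0.333 − 1/0.377)/(4πk) = 0.3505/(4π·14.0) = 0.001992 K/W
ΣR = 5.018×10^-4 + 0.001992 = 0.002494 K/W
Q = ΔT/ΣR = (61.5 °C − 19 °C)/0.002494 = 17000 W

Q = 17000 W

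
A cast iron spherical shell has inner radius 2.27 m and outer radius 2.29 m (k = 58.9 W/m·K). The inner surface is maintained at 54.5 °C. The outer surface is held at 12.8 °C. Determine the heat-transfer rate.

Q = 4πk·ΔT/(1/r₁ − 1/r₂) = 4π × 58.9 × 41.7 / (1/2.27 − 1/2.29) = 8.02×10^6 W

Q = 8020 kW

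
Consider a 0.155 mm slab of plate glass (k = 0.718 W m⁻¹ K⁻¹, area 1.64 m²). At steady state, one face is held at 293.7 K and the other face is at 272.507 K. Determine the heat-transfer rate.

Q = kA·ΔT/L = 0.718 × 1.64 × |293.7 K − 272.507 K| / 1.55×10^-4 = 1.61×10^5 W

Q = 161 kW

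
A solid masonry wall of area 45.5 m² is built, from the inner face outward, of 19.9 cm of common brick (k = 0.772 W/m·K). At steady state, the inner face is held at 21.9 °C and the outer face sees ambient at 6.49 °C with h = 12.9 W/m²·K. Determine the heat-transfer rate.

Q = 2.09 kW

Resistance network (inner→outer):
  R_common brick = L/(kA) = 0.199/(0.772·45.5) = 0.005665 K/W
  R_conv,out = 1/(hA) = 1/(12.9·45.5) = 0.001704 K/W
ΣR = 0.005665 + 0.001704 = 0.007369 K/W
Q = ΔT/ΣR = (21.9 °C − 6.49 °C)/0.007369 = 2090 W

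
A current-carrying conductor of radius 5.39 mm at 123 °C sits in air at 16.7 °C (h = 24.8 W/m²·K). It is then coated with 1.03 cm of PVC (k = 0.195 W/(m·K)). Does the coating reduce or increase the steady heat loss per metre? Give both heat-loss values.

Critical radius for a cylinder: r_cr = k/h = 0.00786 m = 0.786 cm.
Outer radius after coating: r₂ = 0.00539 + 0.0103 = 0.01569 m.
r₁ < r_cr < r₂: heat loss rises to a maximum at r_cr then falls. Whether the coating helps depends on whether Q(r₂) has dropped back below Q(r₁).
Bare: R = 1/(2πr₁h) = 1.191 m·K/W; Q = 106.3/1.191 = 89.3 W/m.
Coated: R = R_cond + R_conv = 1.281 m·K/W; Q = 106.3/1.281 = 83.0 W/m.

reduces: 89.3 → 83.0 W/m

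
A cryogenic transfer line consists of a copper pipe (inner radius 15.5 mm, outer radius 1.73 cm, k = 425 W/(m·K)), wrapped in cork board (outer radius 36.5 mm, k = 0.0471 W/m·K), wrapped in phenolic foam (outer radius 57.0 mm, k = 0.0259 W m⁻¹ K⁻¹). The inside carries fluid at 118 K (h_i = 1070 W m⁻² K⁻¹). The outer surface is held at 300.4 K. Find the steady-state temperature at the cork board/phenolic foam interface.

T = 205.6 K

Resistance network (inner→outer):
  R'_conv,in = 1/(2πr h) = 1/(2π·0.0155·1070) = 0.009596 m·K/W
  R'_copper = ln(0.0173/0.0155)/(2πk) = 0.1099/(2π·425) = 4.114×10^-5 m·K/W
  R'_cork board = ln(0.0365/0.0173)/(2πk) = 0.7466/(2π·0.0471) = 2.523 m·K/W
  R'_phenolic foam = ln(0.0570/0.0365)/(2πk) = 0.4457/(2π·0.0259) = 2.739 m·K/W
ΣR = 0.009596 + 4.114×10^-5 + 2.523 + 2.739 = 5.272 m·K/W
Q' = ΔT/ΣR = (118 K − 300.4 K)/5.272 = -34.60 W/m
From the inner boundary to the cork board/phenolic foam interface, ΣR_partial = 2.533 m·K/W.
T_interface = T_in − Q'·ΣR_partial = 118 K − (-34.60)(2.533) = 205.6 K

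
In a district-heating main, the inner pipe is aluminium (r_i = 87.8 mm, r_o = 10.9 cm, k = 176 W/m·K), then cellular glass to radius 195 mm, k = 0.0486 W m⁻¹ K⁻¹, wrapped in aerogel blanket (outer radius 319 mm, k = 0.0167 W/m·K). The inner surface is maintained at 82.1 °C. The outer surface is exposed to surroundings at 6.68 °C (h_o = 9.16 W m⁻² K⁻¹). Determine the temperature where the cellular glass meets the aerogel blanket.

Series thermal resistances, inner to outer:
  R'_aluminium = ln(0.109/0.0878)/(2πk) = 0.2163/(2π·176) = 1.956×10^-4 m·K/W
  R'_cellular glass = ln(0.195/0.109)/(2πk) = 0.5817/(2π·0.0486) = 1.905 m·K/W
  R'_aerogel blanket = ln(0.319/0.195)/(2πk) = 0.4922/(2π·0.0167) = 4.691 m·K/W
  R'_conv,out = 1/(2πr h) = 1/(2π·0.319·9.16) = 0.05447 m·K/W
ΣR = 1.956×10^-4 + 1.905 + 4.691 + 0.05447 = 6.651 m·K/W
Q' = ΔT/ΣR = (82.1 °C − 6.68 °C)/6.651 = 11.34 W/m
From the inner boundary to the cellular glass/aerogel blanket interface, ΣR_partial = 1.905 m·K/W.
T_interface = T_in − Q'·ΣR_partial = 82.1 °C − (11.34)(1.905) = 60.5 °C

T = 60.5 °C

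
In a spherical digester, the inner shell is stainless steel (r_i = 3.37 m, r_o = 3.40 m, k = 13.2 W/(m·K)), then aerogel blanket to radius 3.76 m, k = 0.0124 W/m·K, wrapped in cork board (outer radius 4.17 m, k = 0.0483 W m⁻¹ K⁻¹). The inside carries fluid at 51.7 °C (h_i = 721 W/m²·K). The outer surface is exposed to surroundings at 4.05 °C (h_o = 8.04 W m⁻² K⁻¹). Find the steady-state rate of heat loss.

Resistance network (inner→outer):
  R_conv,in = 1/(4πr²h) = 1/(4π·3.37²·721) = 9.718×10^-6 K/W
  R_stainless steel = (1/3.37 − 1/3.40)/(4πk) = 0.002618/(4π·13.2) = 1.578×10^-5 K/W
  R_aerogel blanket = (1/3.40 − 1/3.76)/(4πk) = 0.02816/(4π·0.0124) = 0.1807 K/W
  R_cork board = (1/3.76 − 1/4.17)/(4πk) = 0.02615/(4π·0.0483) = 0.04308 K/W
  R_conv,out = 1/(4πr²h) = 1/(4π·4.17²·8.04) = 5.692×10^-4 K/W
ΣR = 9.718×10^-6 + 1.578×10^-5 + 0.1807 + 0.04308 + 5.692×10^-4 = 0.2244 K/W
Q = ΔT/ΣR = (51.7 °C − 4.05 °C)/0.2244 = 212 W

Q = 212 W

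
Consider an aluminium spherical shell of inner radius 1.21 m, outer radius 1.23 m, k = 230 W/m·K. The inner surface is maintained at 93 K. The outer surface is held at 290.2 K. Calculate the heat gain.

Q = 4πk·ΔT/(1/r₁ − 1/r₂) = 4π × 230 × 197.2 / (1/1.21 − 1/1.23) = 4.24×10^7 W

Q = 4.24×10^7 W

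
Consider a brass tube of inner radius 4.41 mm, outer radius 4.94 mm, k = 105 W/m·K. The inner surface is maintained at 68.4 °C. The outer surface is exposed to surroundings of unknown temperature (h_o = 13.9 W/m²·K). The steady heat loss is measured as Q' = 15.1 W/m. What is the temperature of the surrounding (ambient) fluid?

Sum the resistances:
  R'_brass = ln(0.00494/0.00441)/(2πk) = 0.1135/(2π·105) = 1.720×10^-4 m·K/W
  R'_conv,out = 1/(2πr h) = 1/(2π·0.00494·13.9) = 2.318 m·K/W
ΣR = 2.318 m·K/W
ΔT = Q'·ΣR = 15.1 × 2.318 = 35.00 K
Heat flows outward, so T_out = T_in − ΔT = 68.4 − 35.00 = 33.4 °C

T_out = 33.4 °C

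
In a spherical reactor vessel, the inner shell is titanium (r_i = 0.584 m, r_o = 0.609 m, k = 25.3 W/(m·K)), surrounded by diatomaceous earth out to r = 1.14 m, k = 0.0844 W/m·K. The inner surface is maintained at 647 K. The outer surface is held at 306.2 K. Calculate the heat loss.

Q = 472 W

Resistance network (inner→outer):
  R_titanium = (1/0.584 − 1/0.609)/(4πk) = 0.07029/(4π·25.3) = 2.211×10^-4 K/W
  R_diatomaceous earth = (1/0.609 − 1/1.14)/(4πk) = 0.7648/(4π·0.0844) = 0.7211 K/W
ΣR = 2.211×10^-4 + 0.7211 = 0.7213 K/W
Q = ΔT/ΣR = (647 K − 306.2 K)/0.7213 = 472 W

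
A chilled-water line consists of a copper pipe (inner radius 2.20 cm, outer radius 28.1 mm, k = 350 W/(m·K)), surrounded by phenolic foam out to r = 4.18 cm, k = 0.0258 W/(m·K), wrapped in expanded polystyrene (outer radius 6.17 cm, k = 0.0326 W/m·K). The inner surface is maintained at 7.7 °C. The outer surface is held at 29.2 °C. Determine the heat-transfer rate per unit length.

Resistance network (inner→outer):
  R'_copper = ln(0.0281/0.0220)/(2πk) = 0.2447/(2π·350) = 1.113×10^-4 m·K/W
  R'_phenolic foam = ln(0.0418/0.0281)/(2πk) = 0.3971/(2π·0.0258) = 2.450 m·K/W
  R'_expanded polystyrene = ln(0.0617/0.0418)/(2πk) = 0.3894/(2π·0.0326) = 1.901 m·K/W
ΣR = 1.113×10^-4 + 2.450 + 1.901 = 4.351 m·K/W
Q' = ΔT/ΣR = (7.7 °C − 29.2 °C)/4.351 = -4.94 W/m
(Negative Q' ⇒ heat flows inward; heat gain = 4.94 W/m.)

Q' = 4.94 W/m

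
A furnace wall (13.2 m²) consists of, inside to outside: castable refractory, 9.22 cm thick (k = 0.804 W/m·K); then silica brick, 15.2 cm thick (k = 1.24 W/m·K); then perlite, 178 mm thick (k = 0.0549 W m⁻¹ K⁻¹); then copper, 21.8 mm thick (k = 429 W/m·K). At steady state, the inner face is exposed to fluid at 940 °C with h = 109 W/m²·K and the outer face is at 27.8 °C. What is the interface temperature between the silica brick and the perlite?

T = 876 °C

Resistance network (inner→outer):
  R_conv,in = 1/(hA) = 1/(109·13.2) = 6.950×10^-4 K/W
  R_castable refractory = L/(kA) = 0.0922/(0.804·13.2) = 0.008688 K/W
  R_silica brick = L/(kA) = 0.152/(1.24·13.2) = 0.009286 K/W
  R_perlite = L/(kA) = 0.178/(0.0549·13.2) = 0.2456 K/W
  R_copper = L/(kA) = 0.0218/(429·13.2) = 3.850×10^-6 K/W
ΣR = 6.950×10^-4 + 0.008688 + 0.009286 + 0.2456 + 3.850×10^-6 = 0.2643 K/W
Q = ΔT/ΣR = (940 °C − 27.8 °C)/0.2643 = 3451 W
From the inner boundary to the silica brick/perlite interface, ΣR_partial = 0.01867 K/W.
T_interface = T_in − Q·ΣR_partial = 940 °C − (3451)(0.01867) = 876 °C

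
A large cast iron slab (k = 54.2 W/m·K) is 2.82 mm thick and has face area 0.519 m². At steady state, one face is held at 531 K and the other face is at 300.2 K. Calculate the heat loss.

Q = kA·ΔT/L = 54.2 × 0.519 × |531 K − 300.2 K| / 0.00282 = 2.30×10^6 W

Q = 2.30×10^6 W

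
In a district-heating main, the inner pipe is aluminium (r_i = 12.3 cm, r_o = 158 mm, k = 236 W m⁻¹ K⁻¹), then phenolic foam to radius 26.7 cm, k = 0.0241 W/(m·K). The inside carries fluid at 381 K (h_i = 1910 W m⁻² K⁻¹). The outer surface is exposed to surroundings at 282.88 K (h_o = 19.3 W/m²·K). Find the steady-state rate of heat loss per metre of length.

Treat each layer as a resistance in series:
  R'_conv,in = 1/(2πr h) = 1/(2π·0.123·1910) = 6.775×10^-4 m·K/W
  R'_aluminium = ln(0.158/0.123)/(2πk) = 0.2504/(2π·236) = 1.689×10^-4 m·K/W
  R'_phenolic foam = ln(0.267/0.158)/(2πk) = 0.5247/(2π·0.0241) = 3.465 m·K/W
  R'_conv,out = 1/(2πr h) = 1/(2π·0.267·19.3) = 0.03089 m·K/W
ΣR = 6.775×10^-4 + 1.689×10^-4 + 3.465 + 0.03089 = 3.497 m·K/W
Q' = ΔT/ΣR = (381 K − 282.88 K)/3.497 = 28.1 W/m

Q' = 28.1 W/m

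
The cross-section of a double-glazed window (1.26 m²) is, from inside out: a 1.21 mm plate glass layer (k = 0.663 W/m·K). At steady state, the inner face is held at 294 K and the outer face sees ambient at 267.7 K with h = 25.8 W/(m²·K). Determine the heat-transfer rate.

Q = 817 W

Resistance network (inner→outer):
  R_plate glass = L/(kA) = 0.00121/(0.663·1.26) = 0.001448 K/W
  R_conv,out = 1/(hA) = 1/(25.8·1.26) = 0.03076 K/W
ΣR = 0.001448 + 0.03076 = 0.03221 K/W
Q = ΔT/ΣR = (294 K − 267.7 K)/0.03221 = 817 W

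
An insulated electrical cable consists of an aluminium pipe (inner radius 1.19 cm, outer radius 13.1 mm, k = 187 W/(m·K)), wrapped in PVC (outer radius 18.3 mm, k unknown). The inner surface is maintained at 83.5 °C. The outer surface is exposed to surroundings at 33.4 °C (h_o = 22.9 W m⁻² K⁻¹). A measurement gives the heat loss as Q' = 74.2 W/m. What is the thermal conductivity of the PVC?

k = 0.180 W/m·K

ΣR = ΔT/Q' = |83.5 − 33.4|/74.2 = 0.6752 m·K/W
Known resistances:
  R'_aluminium = ln(0.0131/0.0119)/(2πk) = 0.09607/(2π·187) = 8.177×10^-5 m·K/W
  R'_conv,out = 1/(2πr h) = 1/(2π·0.0183·22.9) = 0.3798 m·K/W
R_PVC = ΣR − ΣR_known = 0.6752 − 0.3799 = 0.2953 m·K/W
ln(r₂/r₁)/(2πk) = 0.2953 ⇒ k = 0.3343/(2π·0.2953) = 0.180 W/m·K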